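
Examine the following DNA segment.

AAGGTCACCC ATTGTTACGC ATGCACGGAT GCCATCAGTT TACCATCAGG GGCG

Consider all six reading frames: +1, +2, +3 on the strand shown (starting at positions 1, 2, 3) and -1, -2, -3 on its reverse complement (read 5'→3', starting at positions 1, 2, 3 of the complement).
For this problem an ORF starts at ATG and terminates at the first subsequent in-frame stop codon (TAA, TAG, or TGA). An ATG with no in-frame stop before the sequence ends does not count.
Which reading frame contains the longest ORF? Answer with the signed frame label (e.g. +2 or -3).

Reverse complement (5'→3'): CGCCCCTGATGGTAAACTGATGGCATCCGTGCATGCGTAACAATGGGTGACCTT
Frame +1: AAG GTC ACC CAT TGT TAC GCA TGC ACG GAT GCC ATC AGT TTA CCA TCA GGG GCG — no ATG→stop ORF.
Frame +2: AGG TCA CCC ATT GTT ACG CAT GCA CGG ATG CCA TCA GTT TAC CAT CAG GGG — no ATG→stop ORF.
Frame +3: GGT CAC CCA TTG TTA CGC ATG CAC GGA TGC CAT CAG TTT ACC ATC AGG GGC — no ATG→stop ORF.
Frame -1: CGC CCC TGA TGG TAA ACT GAT GGC ATC CGT GCA TGC GTA ACA ATG GGT GAC CTT — no ATG→stop ORF.
Frame -2: GCC CCT GAT GGT AAA CTG ATG GCA TCC GTG CAT GCG TAA CAA TGG GTG ACC — ATG at 20, stop TAA at 38 → 21 nt.
Frame -3: CCC CTG ATG GTA AAC TGA TGG CAT CCG TGC ATG CGT AAC AAT GGG TGA CCT — ATG at 9, stop TGA at 18 → 12 nt; ATG at 33, stop TGA at 48 → 18 nt.
Longest ORF is 21 nt in frame -2 (positions 20–40).

-2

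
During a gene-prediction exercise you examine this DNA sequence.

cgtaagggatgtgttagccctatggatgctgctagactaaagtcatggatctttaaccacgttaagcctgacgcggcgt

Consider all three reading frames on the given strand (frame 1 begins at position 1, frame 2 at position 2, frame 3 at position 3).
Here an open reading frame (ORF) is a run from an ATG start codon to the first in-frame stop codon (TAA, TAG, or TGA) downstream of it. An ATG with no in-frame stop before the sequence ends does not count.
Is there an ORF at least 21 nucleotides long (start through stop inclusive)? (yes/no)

no

Frame 1: CGT AAG GGA TGT GTT AGC CCT ATG GAT GCT GCT AGA CTA AAG TCA TGG ATC TTT AAC CAC GTT AAG CCT GAC GCG GCG — no ATG→stop ORF.
Frame 2: GTA AGG GAT GTG TTA GCC CTA TGG ATG CTG CTA GAC TAA AGT CAT GGA TCT TTA ACC ACG TTA AGC CTG ACG CGG CGT — ATG at 26, stop TAA at 38 → 15 nt.
Frame 3: TAA GGG ATG TGT TAG CCC TAT GGA TGC TGC TAG ACT AAA GTC ATG GAT CTT TAA CCA CGT TAA GCC TGA CGC GGC — ATG at 9, stop TAG at 15 → 9 nt; ATG at 45, stop TAA at 54 → 12 nt.
Largest ORF found is 15 nucleotides < 21, so no.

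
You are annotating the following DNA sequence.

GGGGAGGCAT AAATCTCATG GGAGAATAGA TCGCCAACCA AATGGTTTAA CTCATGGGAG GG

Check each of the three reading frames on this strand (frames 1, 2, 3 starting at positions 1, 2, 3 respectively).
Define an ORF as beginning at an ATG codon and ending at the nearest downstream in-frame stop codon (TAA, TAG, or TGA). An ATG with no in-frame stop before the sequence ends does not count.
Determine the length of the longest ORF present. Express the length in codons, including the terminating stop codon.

4

Frame 1: GGG GAG GCA TAA ATC TCA TGG GAG AAT AGA TCG CCA ACC AAA TGG TTT AAC TCA TGG GAG — no ATG→stop ORF.
Frame 2: GGG AGG CAT AAA TCT CAT GGG AGA ATA GAT CGC CAA CCA AAT GGT TTA ACT CAT GGG AGG — no ATG→stop ORF.
Frame 3: GGA GGC ATA AAT CTC ATG GGA GAA TAG ATC GCC AAC CAA ATG GTT TAA CTC ATG GGA GGG — ATG at 18, stop TAG at 27 → 12 nt; ATG at 42, stop TAA at 48 → 9 nt.
Longest: frame 3, positions 18–29, 12 nt = 4 codons = 3 aa. → 4 codons.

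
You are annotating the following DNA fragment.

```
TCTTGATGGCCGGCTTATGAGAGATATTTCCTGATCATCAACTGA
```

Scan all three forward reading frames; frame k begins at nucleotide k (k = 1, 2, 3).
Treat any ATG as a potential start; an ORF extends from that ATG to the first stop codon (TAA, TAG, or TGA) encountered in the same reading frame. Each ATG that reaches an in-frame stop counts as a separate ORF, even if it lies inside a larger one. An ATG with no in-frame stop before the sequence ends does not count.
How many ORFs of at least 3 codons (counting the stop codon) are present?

Frame 1: TCT TGA TGG CCG GCT TAT GAG AGA TAT TTC CTG ATC ATC AAC TGA — no ATG→stop ORF.
Frame 2: CTT GAT GGC CGG CTT ATG AGA GAT ATT TCC TGA TCA TCA ACT — ATG at 17, stop TGA at 32 → 18 nt.
Frame 3: TTG ATG GCC GGC TTA TGA GAG ATA TTT CCT GAT CAT CAA CTG — ATG at 6, stop TGA at 18 → 15 nt.
ORFs ≥ 3 codons: frame 2 17–34 (6 codons), frame 3 6–20 (5 codons). Count = 2.

2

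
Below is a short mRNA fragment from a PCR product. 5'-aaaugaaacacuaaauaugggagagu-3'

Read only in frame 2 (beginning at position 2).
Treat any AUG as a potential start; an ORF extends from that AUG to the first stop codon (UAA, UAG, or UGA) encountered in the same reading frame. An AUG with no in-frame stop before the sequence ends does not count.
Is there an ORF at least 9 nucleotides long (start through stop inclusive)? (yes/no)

no

Frame 2: AAU GAA ACA CUA AAU AUG GGA GAG — no AUG→stop ORF.
Largest ORF found is 0 nucleotides < 9, so no.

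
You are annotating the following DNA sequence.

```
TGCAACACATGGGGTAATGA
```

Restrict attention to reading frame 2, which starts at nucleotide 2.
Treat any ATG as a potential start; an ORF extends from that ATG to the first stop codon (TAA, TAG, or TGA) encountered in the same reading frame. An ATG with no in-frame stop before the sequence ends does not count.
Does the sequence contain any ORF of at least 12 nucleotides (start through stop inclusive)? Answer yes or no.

Frame 2: GCA ACA CAT GGG GTA ATG — no ATG→stop ORF.
Largest ORF found is 0 nucleotides < 12, so no.

no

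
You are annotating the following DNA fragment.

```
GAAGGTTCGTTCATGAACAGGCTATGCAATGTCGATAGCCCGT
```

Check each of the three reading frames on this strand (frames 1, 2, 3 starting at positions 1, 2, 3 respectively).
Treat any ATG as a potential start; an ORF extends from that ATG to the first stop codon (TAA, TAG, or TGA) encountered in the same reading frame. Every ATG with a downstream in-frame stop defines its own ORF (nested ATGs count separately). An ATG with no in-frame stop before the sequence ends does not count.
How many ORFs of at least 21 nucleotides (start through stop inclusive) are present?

Frame 1: GAA GGT TCG TTC ATG AAC AGG CTA TGC AAT GTC GAT AGC CCG — no ATG→stop ORF.
Frame 2: AAG GTT CGT TCA TGA ACA GGC TAT GCA ATG TCG ATA GCC CGT — no ATG→stop ORF.
Frame 3: AGG TTC GTT CAT GAA CAG GCT ATG CAA TGT CGA TAG CCC — ATG at 24, stop TAG at 36 → 15 nt.
No ORF reaches 21 nucleotides. Count = 0.

0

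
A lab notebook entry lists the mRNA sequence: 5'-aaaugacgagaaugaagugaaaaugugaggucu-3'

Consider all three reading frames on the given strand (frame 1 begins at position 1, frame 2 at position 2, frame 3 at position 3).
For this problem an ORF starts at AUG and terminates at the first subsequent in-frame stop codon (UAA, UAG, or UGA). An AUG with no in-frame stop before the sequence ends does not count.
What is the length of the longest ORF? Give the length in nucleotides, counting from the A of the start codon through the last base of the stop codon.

18

Frame 1: AAA UGA CGA GAA UGA AGU GAA AAU GUG AGG UCU — no AUG→stop ORF.
Frame 2: AAU GAC GAG AAU GAA GUG AAA AUG UGA GGU — AUG at 23, stop UGA at 26 → 6 nt.
Frame 3: AUG ACG AGA AUG AAG UGA AAA UGU GAG GUC — AUG at 3, stop UGA at 18 → 18 nt; AUG at 12, stop UGA at 18 → 9 nt.
Longest: frame 3, positions 3–20, 18 nt = 6 codons = 5 aa. → 18 nucleotides.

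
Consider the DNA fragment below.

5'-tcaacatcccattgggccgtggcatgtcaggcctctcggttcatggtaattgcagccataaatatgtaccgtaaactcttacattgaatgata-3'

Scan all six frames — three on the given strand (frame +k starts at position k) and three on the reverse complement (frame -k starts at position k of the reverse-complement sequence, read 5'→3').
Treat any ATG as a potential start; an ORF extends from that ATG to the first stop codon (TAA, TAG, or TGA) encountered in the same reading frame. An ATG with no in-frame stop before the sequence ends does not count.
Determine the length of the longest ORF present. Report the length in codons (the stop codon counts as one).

17

Reverse complement (5'→3'): TATCATTCAATGTAAGAGTTTACGGTACATATTTATGGCTGCAATTACCATGAACCGAGAGGCCTGACATGCCACGGCCCAATGGGATGTTGA
Frame +1: TCA ACA TCC CAT TGG GCC GTG GCA TGT CAG GCC TCT CGG TTC ATG GTA ATT GCA GCC ATA AAT ATG TAC CGT AAA CTC TTA CAT TGA ATG ATA — ATG at 43, stop TGA at 85 → 45 nt; ATG at 64, stop TGA at 85 → 24 nt.
Frame +2: CAA CAT CCC ATT GGG CCG TGG CAT GTC AGG CCT CTC GGT TCA TGG TAA TTG CAG CCA TAA ATA TGT ACC GTA AAC TCT TAC ATT GAA TGA — no ATG→stop ORF.
Frame +3: AAC ATC CCA TTG GGC CGT GGC ATG TCA GGC CTC TCG GTT CAT GGT AAT TGC AGC CAT AAA TAT GTA CCG TAA ACT CTT ACA TTG AAT GAT — ATG at 24, stop TAA at 72 → 51 nt.
Frame -1: TAT CAT TCA ATG TAA GAG TTT ACG GTA CAT ATT TAT GGC TGC AAT TAC CAT GAA CCG AGA GGC CTG ACA TGC CAC GGC CCA ATG GGA TGT TGA — ATG at 10, stop TAA at 13 → 6 nt; ATG at 82, stop TGA at 91 → 12 nt.
Frame -2: ATC ATT CAA TGT AAG AGT TTA CGG TAC ATA TTT ATG GCT GCA ATT ACC ATG AAC CGA GAG GCC TGA CAT GCC ACG GCC CAA TGG GAT GTT — ATG at 35, stop TGA at 65 → 33 nt; ATG at 50, stop TGA at 65 → 18 nt.
Frame -3: TCA TTC AAT GTA AGA GTT TAC GGT ACA TAT TTA TGG CTG CAA TTA CCA TGA ACC GAG AGG CCT GAC ATG CCA CGG CCC AAT GGG ATG TTG — no ATG→stop ORF.
Longest: frame +3, positions 24–74, 51 nt = 17 codons = 16 aa. → 17 codons.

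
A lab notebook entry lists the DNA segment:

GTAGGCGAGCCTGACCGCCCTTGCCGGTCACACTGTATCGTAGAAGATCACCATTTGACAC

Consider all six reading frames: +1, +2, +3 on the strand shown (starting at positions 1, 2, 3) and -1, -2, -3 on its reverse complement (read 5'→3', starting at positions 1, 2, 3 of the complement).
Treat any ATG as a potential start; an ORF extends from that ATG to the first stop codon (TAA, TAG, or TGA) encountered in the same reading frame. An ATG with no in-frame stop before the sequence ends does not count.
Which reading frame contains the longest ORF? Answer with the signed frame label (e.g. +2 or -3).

Reverse complement (5'→3'): GTGTCAAATGGTGATCTTCTACGATACAGTGTGACCGGCAAGGGCGGTCAGGCTCGCCTAC
Frame +1: GTA GGC GAG CCT GAC CGC CCT TGC CGG TCA CAC TGT ATC GTA GAA GAT CAC CAT TTG ACA — no ATG→stop ORF.
Frame +2: TAG GCG AGC CTG ACC GCC CTT GCC GGT CAC ACT GTA TCG TAG AAG ATC ACC ATT TGA CAC — no ATG→stop ORF.
Frame +3: AGG CGA GCC TGA CCG CCC TTG CCG GTC ACA CTG TAT CGT AGA AGA TCA CCA TTT GAC — no ATG→stop ORF.
Frame -1: GTG TCA AAT GGT GAT CTT CTA CGA TAC AGT GTG ACC GGC AAG GGC GGT CAG GCT CGC CTA — no ATG→stop ORF.
Frame -2: TGT CAA ATG GTG ATC TTC TAC GAT ACA GTG TGA CCG GCA AGG GCG GTC AGG CTC GCC TAC — ATG at 8, stop TGA at 32 → 27 nt.
Frame -3: GTC AAA TGG TGA TCT TCT ACG ATA CAG TGT GAC CGG CAA GGG CGG TCA GGC TCG CCT — no ATG→stop ORF.
Longest ORF is 27 nt in frame -2 (positions 8–34).

-2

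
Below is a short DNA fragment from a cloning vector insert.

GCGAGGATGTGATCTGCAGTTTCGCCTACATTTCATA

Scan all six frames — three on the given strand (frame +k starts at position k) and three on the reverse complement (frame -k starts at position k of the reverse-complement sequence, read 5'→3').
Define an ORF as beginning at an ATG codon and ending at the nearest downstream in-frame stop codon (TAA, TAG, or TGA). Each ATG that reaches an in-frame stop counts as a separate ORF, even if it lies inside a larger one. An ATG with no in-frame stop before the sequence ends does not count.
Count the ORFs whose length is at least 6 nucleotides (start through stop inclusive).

Reverse complement (5'→3'): TATGAAATGTAGGCGAAACTGCAGATCACATCCTCGC
Frame +1: GCG AGG ATG TGA TCT GCA GTT TCG CCT ACA TTT CAT — ATG at 7, stop TGA at 10 → 6 nt.
Frame +2: CGA GGA TGT GAT CTG CAG TTT CGC CTA CAT TTC ATA — no ATG→stop ORF.
Frame +3: GAG GAT GTG ATC TGC AGT TTC GCC TAC ATT TCA — no ATG→stop ORF.
Frame -1: TAT GAA ATG TAG GCG AAA CTG CAG ATC ACA TCC TCG — ATG at 7, stop TAG at 10 → 6 nt.
Frame -2: ATG AAA TGT AGG CGA AAC TGC AGA TCA CAT CCT CGC — no ATG→stop ORF.
Frame -3: TGA AAT GTA GGC GAA ACT GCA GAT CAC ATC CTC — no ATG→stop ORF.
ORFs ≥ 6 nucleotides: frame +1 7–12 (6 nucleotides), frame -1 7–12 (6 nucleotides). Count = 2.

2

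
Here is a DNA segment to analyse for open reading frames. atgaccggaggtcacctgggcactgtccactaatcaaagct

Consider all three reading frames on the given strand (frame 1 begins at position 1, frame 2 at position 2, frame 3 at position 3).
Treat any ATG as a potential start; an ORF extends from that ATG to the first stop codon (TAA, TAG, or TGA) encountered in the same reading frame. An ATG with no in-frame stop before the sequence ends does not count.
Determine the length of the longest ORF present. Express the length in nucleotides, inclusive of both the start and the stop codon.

Frame 1: ATG ACC GGA GGT CAC CTG GGC ACT GTC CAC TAA TCA AAG — ATG at 1, stop TAA at 31 → 33 nt.
Frame 2: TGA CCG GAG GTC ACC TGG GCA CTG TCC ACT AAT CAA AGC — no ATG→stop ORF.
Frame 3: GAC CGG AGG TCA CCT GGG CAC TGT CCA CTA ATC AAA GCT — no ATG→stop ORF.
Longest: frame 1, positions 1–33, 33 nt = 11 codons = 10 aa. → 33 nucleotides.

33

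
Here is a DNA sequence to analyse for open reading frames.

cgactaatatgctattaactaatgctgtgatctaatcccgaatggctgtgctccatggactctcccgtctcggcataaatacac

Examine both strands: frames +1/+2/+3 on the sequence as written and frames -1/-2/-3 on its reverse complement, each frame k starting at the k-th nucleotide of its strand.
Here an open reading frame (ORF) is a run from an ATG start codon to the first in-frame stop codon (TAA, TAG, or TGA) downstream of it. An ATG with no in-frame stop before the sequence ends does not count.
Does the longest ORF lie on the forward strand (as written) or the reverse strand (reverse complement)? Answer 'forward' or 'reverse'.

Reverse complement (5'→3'): GTGTATTTATGCCGAGACGGGAGAGTCCATGGAGCACAGCCATTCGGGATTAGATCACAGCATTAGTTAATAGCATATTAGTCG
Frame +1: CGA CTA ATA TGC TAT TAA CTA ATG CTG TGA TCT AAT CCC GAA TGG CTG TGC TCC ATG GAC TCT CCC GTC TCG GCA TAA ATA CAC — ATG at 22, stop TGA at 28 → 9 nt; ATG at 55, stop TAA at 76 → 24 nt.
Frame +2: GAC TAA TAT GCT ATT AAC TAA TGC TGT GAT CTA ATC CCG AAT GGC TGT GCT CCA TGG ACT CTC CCG TCT CGG CAT AAA TAC — no ATG→stop ORF.
Frame +3: ACT AAT ATG CTA TTA ACT AAT GCT GTG ATC TAA TCC CGA ATG GCT GTG CTC CAT GGA CTC TCC CGT CTC GGC ATA AAT ACA — ATG at 9, stop TAA at 33 → 27 nt.
Frame -1: GTG TAT TTA TGC CGA GAC GGG AGA GTC CAT GGA GCA CAG CCA TTC GGG ATT AGA TCA CAG CAT TAG TTA ATA GCA TAT TAG TCG — no ATG→stop ORF.
Frame -2: TGT ATT TAT GCC GAG ACG GGA GAG TCC ATG GAG CAC AGC CAT TCG GGA TTA GAT CAC AGC ATT AGT TAA TAG CAT ATT AGT — ATG at 29, stop TAA at 68 → 42 nt.
Frame -3: GTA TTT ATG CCG AGA CGG GAG AGT CCA TGG AGC ACA GCC ATT CGG GAT TAG ATC ACA GCA TTA GTT AAT AGC ATA TTA GTC — ATG at 9, stop TAG at 51 → 45 nt.
Forward-strand max 27 nt; reverse-strand max 45 nt. The reverse strand has the longer ORF.

reverse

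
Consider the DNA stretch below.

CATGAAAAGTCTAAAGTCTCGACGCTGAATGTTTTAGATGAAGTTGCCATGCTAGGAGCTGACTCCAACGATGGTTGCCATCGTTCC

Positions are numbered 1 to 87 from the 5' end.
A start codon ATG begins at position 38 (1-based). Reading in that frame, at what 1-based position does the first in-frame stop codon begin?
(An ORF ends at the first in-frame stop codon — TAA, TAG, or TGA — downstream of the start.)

Codons from position 38: ATG (38–40), AAG (41–43), TTG (44–46), CCA (47–49), TGC (50–52), TAG (53–55).
TAG is a stop codon; it begins at position 53.

53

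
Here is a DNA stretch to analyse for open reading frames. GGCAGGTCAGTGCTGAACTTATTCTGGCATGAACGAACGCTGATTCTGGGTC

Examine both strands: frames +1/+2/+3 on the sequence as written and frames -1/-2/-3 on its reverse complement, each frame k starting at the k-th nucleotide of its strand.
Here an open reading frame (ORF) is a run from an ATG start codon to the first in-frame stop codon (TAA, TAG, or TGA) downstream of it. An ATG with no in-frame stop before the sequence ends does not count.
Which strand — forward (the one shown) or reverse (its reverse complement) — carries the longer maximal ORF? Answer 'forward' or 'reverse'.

forward

Reverse complement (5'→3'): GACCCAGAATCAGCGTTCGTTCATGCCAGAATAAGTTCAGCACTGACCTGCC
Frame +1: GGC AGG TCA GTG CTG AAC TTA TTC TGG CAT GAA CGA ACG CTG ATT CTG GGT — no ATG→stop ORF.
Frame +2: GCA GGT CAG TGC TGA ACT TAT TCT GGC ATG AAC GAA CGC TGA TTC TGG GTC — ATG at 29, stop TGA at 41 → 15 nt.
Frame +3: CAG GTC AGT GCT GAA CTT ATT CTG GCA TGA ACG AAC GCT GAT TCT GGG — no ATG→stop ORF.
Frame -1: GAC CCA GAA TCA GCG TTC GTT CAT GCC AGA ATA AGT TCA GCA CTG ACC TGC — no ATG→stop ORF.
Frame -2: ACC CAG AAT CAG CGT TCG TTC ATG CCA GAA TAA GTT CAG CAC TGA CCT GCC — ATG at 23, stop TAA at 32 → 12 nt.
Frame -3: CCC AGA ATC AGC GTT CGT TCA TGC CAG AAT AAG TTC AGC ACT GAC CTG — no ATG→stop ORF.
Forward-strand max 15 nt; reverse-strand max 12 nt. The forward strand has the longer ORF.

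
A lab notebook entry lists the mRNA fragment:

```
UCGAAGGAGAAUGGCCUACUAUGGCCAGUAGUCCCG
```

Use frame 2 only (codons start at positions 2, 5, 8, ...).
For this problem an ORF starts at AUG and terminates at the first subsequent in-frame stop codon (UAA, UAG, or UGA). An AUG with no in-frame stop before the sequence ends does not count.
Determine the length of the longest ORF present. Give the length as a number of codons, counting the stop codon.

Frame 2: CGA AGG AGA AUG GCC UAC UAU GGC CAG UAG UCC — AUG at 11, stop UAG at 29 → 21 nt.
Longest: frame 2, positions 11–31, 21 nt = 7 codons = 6 aa. → 7 codons.

7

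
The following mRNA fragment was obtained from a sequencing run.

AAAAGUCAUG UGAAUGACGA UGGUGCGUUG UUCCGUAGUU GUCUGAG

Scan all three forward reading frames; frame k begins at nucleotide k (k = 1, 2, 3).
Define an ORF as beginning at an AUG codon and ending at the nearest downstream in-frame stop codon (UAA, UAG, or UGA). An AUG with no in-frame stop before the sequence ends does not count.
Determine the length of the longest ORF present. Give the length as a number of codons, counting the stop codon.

11

Frame 1: AAA AGU CAU GUG AAU GAC GAU GGU GCG UUG UUC CGU AGU UGU CUG — no AUG→stop ORF.
Frame 2: AAA GUC AUG UGA AUG ACG AUG GUG CGU UGU UCC GUA GUU GUC UGA — AUG at 8, stop UGA at 11 → 6 nt; AUG at 14, stop UGA at 44 → 33 nt; AUG at 20, stop UGA at 44 → 27 nt.
Frame 3: AAG UCA UGU GAA UGA CGA UGG UGC GUU GUU CCG UAG UUG UCU GAG — no AUG→stop ORF.
Longest: frame 2, positions 14–46, 33 nt = 11 codons = 10 aa. → 11 codons.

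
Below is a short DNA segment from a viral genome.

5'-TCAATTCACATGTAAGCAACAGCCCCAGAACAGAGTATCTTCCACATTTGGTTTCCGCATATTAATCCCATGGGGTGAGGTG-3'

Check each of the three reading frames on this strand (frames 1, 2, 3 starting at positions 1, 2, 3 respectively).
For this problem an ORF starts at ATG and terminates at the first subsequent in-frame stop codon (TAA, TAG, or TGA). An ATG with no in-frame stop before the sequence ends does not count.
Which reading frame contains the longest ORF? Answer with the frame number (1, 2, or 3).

Frame 1: TCA ATT CAC ATG TAA GCA ACA GCC CCA GAA CAG AGT ATC TTC CAC ATT TGG TTT CCG CAT ATT AAT CCC ATG GGG TGA GGT — ATG at 10, stop TAA at 13 → 6 nt; ATG at 70, stop TGA at 76 → 9 nt.
Frame 2: CAA TTC ACA TGT AAG CAA CAG CCC CAG AAC AGA GTA TCT TCC ACA TTT GGT TTC CGC ATA TTA ATC CCA TGG GGT GAG GTG — no ATG→stop ORF.
Frame 3: AAT TCA CAT GTA AGC AAC AGC CCC AGA ACA GAG TAT CTT CCA CAT TTG GTT TCC GCA TAT TAA TCC CAT GGG GTG AGG — no ATG→stop ORF.
Longest ORF is 9 nt in frame 1 (positions 70–78).

1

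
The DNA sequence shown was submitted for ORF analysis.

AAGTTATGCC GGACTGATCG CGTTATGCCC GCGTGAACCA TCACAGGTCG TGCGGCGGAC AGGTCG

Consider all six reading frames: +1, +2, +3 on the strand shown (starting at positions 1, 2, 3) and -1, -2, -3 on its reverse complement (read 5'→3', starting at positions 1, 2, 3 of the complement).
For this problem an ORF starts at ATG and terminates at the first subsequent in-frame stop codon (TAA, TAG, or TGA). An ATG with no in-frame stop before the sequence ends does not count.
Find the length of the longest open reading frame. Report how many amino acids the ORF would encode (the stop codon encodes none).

3

Reverse complement (5'→3'): CGACCTGTCCGCCGCACGACCTGTGATGGTTCACGCGGGCATAACGCGATCAGTCCGGCATAACTT
Frame +1: AAG TTA TGC CGG ACT GAT CGC GTT ATG CCC GCG TGA ACC ATC ACA GGT CGT GCG GCG GAC AGG TCG — ATG at 25, stop TGA at 34 → 12 nt.
Frame +2: AGT TAT GCC GGA CTG ATC GCG TTA TGC CCG CGT GAA CCA TCA CAG GTC GTG CGG CGG ACA GGT — no ATG→stop ORF.
Frame +3: GTT ATG CCG GAC TGA TCG CGT TAT GCC CGC GTG AAC CAT CAC AGG TCG TGC GGC GGA CAG GTC — ATG at 6, stop TGA at 15 → 12 nt.
Frame -1: CGA CCT GTC CGC CGC ACG ACC TGT GAT GGT TCA CGC GGG CAT AAC GCG ATC AGT CCG GCA TAA CTT — no ATG→stop ORF.
Frame -2: GAC CTG TCC GCC GCA CGA CCT GTG ATG GTT CAC GCG GGC ATA ACG CGA TCA GTC CGG CAT AAC — no ATG→stop ORF.
Frame -3: ACC TGT CCG CCG CAC GAC CTG TGA TGG TTC ACG CGG GCA TAA CGC GAT CAG TCC GGC ATA ACT — no ATG→stop ORF.
Longest: frame +1, positions 25–36, 12 nt = 4 codons = 3 aa. → 3 amino acids.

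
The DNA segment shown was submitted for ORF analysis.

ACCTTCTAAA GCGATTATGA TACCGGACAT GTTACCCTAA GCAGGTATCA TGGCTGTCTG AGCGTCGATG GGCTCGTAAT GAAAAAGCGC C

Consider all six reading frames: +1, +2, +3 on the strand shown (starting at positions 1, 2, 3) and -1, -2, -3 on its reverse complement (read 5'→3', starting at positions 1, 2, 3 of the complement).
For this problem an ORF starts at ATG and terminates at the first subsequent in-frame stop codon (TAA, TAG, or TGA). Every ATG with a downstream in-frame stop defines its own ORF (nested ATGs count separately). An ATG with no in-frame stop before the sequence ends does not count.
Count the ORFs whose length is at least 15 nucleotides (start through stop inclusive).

2

Reverse complement (5'→3'): GGCGCTTTTTCATTACGAGCCCATCGACGCTCAGACAGCCATGATACCTGCTTAGGGTAACATGTCCGGTATCATAATCGCTTTAGAAGGT
Frame +1: ACC TTC TAA AGC GAT TAT GAT ACC GGA CAT GTT ACC CTA AGC AGG TAT CAT GGC TGT CTG AGC GTC GAT GGG CTC GTA ATG AAA AAG CGC — no ATG→stop ORF.
Frame +2: CCT TCT AAA GCG ATT ATG ATA CCG GAC ATG TTA CCC TAA GCA GGT ATC ATG GCT GTC TGA GCG TCG ATG GGC TCG TAA TGA AAA AGC GCC — ATG at 17, stop TAA at 38 → 24 nt; ATG at 29, stop TAA at 38 → 12 nt; ATG at 50, stop TGA at 59 → 12 nt; ATG at 68, stop TAA at 77 → 12 nt.
Frame +3: CTT CTA AAG CGA TTA TGA TAC CGG ACA TGT TAC CCT AAG CAG GTA TCA TGG CTG TCT GAG CGT CGA TGG GCT CGT AAT GAA AAA GCG — no ATG→stop ORF.
Frame -1: GGC GCT TTT TCA TTA CGA GCC CAT CGA CGC TCA GAC AGC CAT GAT ACC TGC TTA GGG TAA CAT GTC CGG TAT CAT AAT CGC TTT AGA AGG — no ATG→stop ORF.
Frame -2: GCG CTT TTT CAT TAC GAG CCC ATC GAC GCT CAG ACA GCC ATG ATA CCT GCT TAG GGT AAC ATG TCC GGT ATC ATA ATC GCT TTA GAA GGT — ATG at 41, stop TAG at 53 → 15 nt.
Frame -3: CGC TTT TTC ATT ACG AGC CCA TCG ACG CTC AGA CAG CCA TGA TAC CTG CTT AGG GTA ACA TGT CCG GTA TCA TAA TCG CTT TAG AAG — no ATG→stop ORF.
ORFs ≥ 15 nucleotides: frame +2 17–40 (24 nucleotides), frame -2 41–55 (15 nucleotides). Count = 2.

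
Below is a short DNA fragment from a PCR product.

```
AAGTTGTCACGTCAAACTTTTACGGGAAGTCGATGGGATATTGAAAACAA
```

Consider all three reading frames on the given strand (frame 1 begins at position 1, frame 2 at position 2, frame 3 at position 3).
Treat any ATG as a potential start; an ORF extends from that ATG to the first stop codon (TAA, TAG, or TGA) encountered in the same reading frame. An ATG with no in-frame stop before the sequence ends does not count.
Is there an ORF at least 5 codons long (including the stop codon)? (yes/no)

no

Frame 1: AAG TTG TCA CGT CAA ACT TTT ACG GGA AGT CGA TGG GAT ATT GAA AAC — no ATG→stop ORF.
Frame 2: AGT TGT CAC GTC AAA CTT TTA CGG GAA GTC GAT GGG ATA TTG AAA ACA — no ATG→stop ORF.
Frame 3: GTT GTC ACG TCA AAC TTT TAC GGG AAG TCG ATG GGA TAT TGA AAA CAA — ATG at 33, stop TGA at 42 → 12 nt.
Largest ORF found is 4 codons < 5, so no.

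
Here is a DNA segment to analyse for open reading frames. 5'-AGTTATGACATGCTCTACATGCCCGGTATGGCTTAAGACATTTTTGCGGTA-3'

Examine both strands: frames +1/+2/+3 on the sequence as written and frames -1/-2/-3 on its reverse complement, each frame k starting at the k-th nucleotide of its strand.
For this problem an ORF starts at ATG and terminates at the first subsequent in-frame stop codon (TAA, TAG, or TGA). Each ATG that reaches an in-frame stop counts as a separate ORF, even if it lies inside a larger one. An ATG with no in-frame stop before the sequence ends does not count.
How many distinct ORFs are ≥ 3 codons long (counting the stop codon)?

5

Reverse complement (5'→3'): TACCGCAAAAATGTCTTAAGCCATACCGGGCATGTAGAGCATGTCATAACT
Frame +1: AGT TAT GAC ATG CTC TAC ATG CCC GGT ATG GCT TAA GAC ATT TTT GCG GTA — ATG at 10, stop TAA at 34 → 27 nt; ATG at 19, stop TAA at 34 → 18 nt; ATG at 28, stop TAA at 34 → 9 nt.
Frame +2: GTT ATG ACA TGC TCT ACA TGC CCG GTA TGG CTT AAG ACA TTT TTG CGG — no ATG→stop ORF.
Frame +3: TTA TGA CAT GCT CTA CAT GCC CGG TAT GGC TTA AGA CAT TTT TGC GGT — no ATG→stop ORF.
Frame -1: TAC CGC AAA AAT GTC TTA AGC CAT ACC GGG CAT GTA GAG CAT GTC ATA ACT — no ATG→stop ORF.
Frame -2: ACC GCA AAA ATG TCT TAA GCC ATA CCG GGC ATG TAG AGC ATG TCA TAA — ATG at 11, stop TAA at 17 → 9 nt; ATG at 32, stop TAG at 35 → 6 nt; ATG at 41, stop TAA at 47 → 9 nt.
Frame -3: CCG CAA AAA TGT CTT AAG CCA TAC CGG GCA TGT AGA GCA TGT CAT AAC — no ATG→stop ORF.
ORFs ≥ 3 codons: frame +1 10–36 (9 codons), frame +1 19–36 (6 codons), frame +1 28–36 (3 codons), frame -2 11–19 (3 codons), frame -2 41–49 (3 codons). Count = 5.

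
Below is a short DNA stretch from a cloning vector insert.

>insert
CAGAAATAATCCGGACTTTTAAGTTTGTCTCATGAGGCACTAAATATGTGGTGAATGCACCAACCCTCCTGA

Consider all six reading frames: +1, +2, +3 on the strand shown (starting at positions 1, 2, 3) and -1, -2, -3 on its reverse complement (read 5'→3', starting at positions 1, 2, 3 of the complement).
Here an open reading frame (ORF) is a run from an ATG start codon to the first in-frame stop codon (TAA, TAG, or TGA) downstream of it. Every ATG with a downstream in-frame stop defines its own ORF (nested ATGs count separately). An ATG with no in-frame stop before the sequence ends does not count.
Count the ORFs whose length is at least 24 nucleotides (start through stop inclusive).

0

Reverse complement (5'→3'): TCAGGAGGGTTGGTGCATTCACCACATATTTAGTGCCTCATGAGACAAACTTAAAAGTCCGGATTATTTCTG
Frame +1: CAG AAA TAA TCC GGA CTT TTA AGT TTG TCT CAT GAG GCA CTA AAT ATG TGG TGA ATG CAC CAA CCC TCC TGA — ATG at 46, stop TGA at 52 → 9 nt; ATG at 55, stop TGA at 70 → 18 nt.
Frame +2: AGA AAT AAT CCG GAC TTT TAA GTT TGT CTC ATG AGG CAC TAA ATA TGT GGT GAA TGC ACC AAC CCT CCT — ATG at 32, stop TAA at 41 → 12 nt.
Frame +3: GAA ATA ATC CGG ACT TTT AAG TTT GTC TCA TGA GGC ACT AAA TAT GTG GTG AAT GCA CCA ACC CTC CTG — no ATG→stop ORF.
Frame -1: TCA GGA GGG TTG GTG CAT TCA CCA CAT ATT TAG TGC CTC ATG AGA CAA ACT TAA AAG TCC GGA TTA TTT CTG — ATG at 40, stop TAA at 52 → 15 nt.
Frame -2: CAG GAG GGT TGG TGC ATT CAC CAC ATA TTT AGT GCC TCA TGA GAC AAA CTT AAA AGT CCG GAT TAT TTC — no ATG→stop ORF.
Frame -3: AGG AGG GTT GGT GCA TTC ACC ACA TAT TTA GTG CCT CAT GAG ACA AAC TTA AAA GTC CGG ATT ATT TCT — no ATG→stop ORF.
No ORF reaches 24 nucleotides. Count = 0.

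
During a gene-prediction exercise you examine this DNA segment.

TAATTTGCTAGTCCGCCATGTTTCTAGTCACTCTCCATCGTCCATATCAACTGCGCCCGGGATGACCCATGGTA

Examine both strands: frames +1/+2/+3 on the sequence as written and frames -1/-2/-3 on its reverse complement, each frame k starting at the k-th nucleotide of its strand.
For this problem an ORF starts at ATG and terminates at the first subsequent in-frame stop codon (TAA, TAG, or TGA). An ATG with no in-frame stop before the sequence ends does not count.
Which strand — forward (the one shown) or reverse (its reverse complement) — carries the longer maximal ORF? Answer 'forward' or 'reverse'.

forward

Reverse complement (5'→3'): TACCATGGGTCATCCCGGGCGCAGTTGATATGGACGATGGAGAGTGACTAGAAACATGGCGGACTAGCAAATTA
Frame +1: TAA TTT GCT AGT CCG CCA TGT TTC TAG TCA CTC TCC ATC GTC CAT ATC AAC TGC GCC CGG GAT GAC CCA TGG — no ATG→stop ORF.
Frame +2: AAT TTG CTA GTC CGC CAT GTT TCT AGT CAC TCT CCA TCG TCC ATA TCA ACT GCG CCC GGG ATG ACC CAT GGT — no ATG→stop ORF.
Frame +3: ATT TGC TAG TCC GCC ATG TTT CTA GTC ACT CTC CAT CGT CCA TAT CAA CTG CGC CCG GGA TGA CCC ATG GTA — ATG at 18, stop TGA at 63 → 48 nt.
Frame -1: TAC CAT GGG TCA TCC CGG GCG CAG TTG ATA TGG ACG ATG GAG AGT GAC TAG AAA CAT GGC GGA CTA GCA AAT — ATG at 37, stop TAG at 49 → 15 nt.
Frame -2: ACC ATG GGT CAT CCC GGG CGC AGT TGA TAT GGA CGA TGG AGA GTG ACT AGA AAC ATG GCG GAC TAG CAA ATT — ATG at 5, stop TGA at 26 → 24 nt; ATG at 56, stop TAG at 65 → 12 nt.
Frame -3: CCA TGG GTC ATC CCG GGC GCA GTT GAT ATG GAC GAT GGA GAG TGA CTA GAA ACA TGG CGG ACT AGC AAA TTA — ATG at 30, stop TGA at 45 → 18 nt.
Forward-strand max 48 nt; reverse-strand max 24 nt. The forward strand has the longer ORF.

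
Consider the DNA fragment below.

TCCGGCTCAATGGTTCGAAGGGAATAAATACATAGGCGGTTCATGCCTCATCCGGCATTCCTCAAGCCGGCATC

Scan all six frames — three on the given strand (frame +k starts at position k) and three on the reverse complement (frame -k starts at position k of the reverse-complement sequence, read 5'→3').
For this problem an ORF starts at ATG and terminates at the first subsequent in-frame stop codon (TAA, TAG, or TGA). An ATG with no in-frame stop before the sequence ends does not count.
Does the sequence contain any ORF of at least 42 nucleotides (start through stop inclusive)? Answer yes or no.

yes

Reverse complement (5'→3'): GATGCCGGCTTGAGGAATGCCGGATGAGGCATGAACCGCCTATGTATTTATTCCCTTCGAACCATTGAGCCGGA
Frame +1: TCC GGC TCA ATG GTT CGA AGG GAA TAA ATA CAT AGG CGG TTC ATG CCT CAT CCG GCA TTC CTC AAG CCG GCA — ATG at 10, stop TAA at 25 → 18 nt.
Frame +2: CCG GCT CAA TGG TTC GAA GGG AAT AAA TAC ATA GGC GGT TCA TGC CTC ATC CGG CAT TCC TCA AGC CGG CAT — no ATG→stop ORF.
Frame +3: CGG CTC AAT GGT TCG AAG GGA ATA AAT ACA TAG GCG GTT CAT GCC TCA TCC GGC ATT CCT CAA GCC GGC ATC — no ATG→stop ORF.
Frame -1: GAT GCC GGC TTG AGG AAT GCC GGA TGA GGC ATG AAC CGC CTA TGT ATT TAT TCC CTT CGA ACC ATT GAG CCG — no ATG→stop ORF.
Frame -2: ATG CCG GCT TGA GGA ATG CCG GAT GAG GCA TGA ACC GCC TAT GTA TTT ATT CCC TTC GAA CCA TTG AGC CGG — ATG at 2, stop TGA at 11 → 12 nt; ATG at 17, stop TGA at 32 → 18 nt.
Frame -3: TGC CGG CTT GAG GAA TGC CGG ATG AGG CAT GAA CCG CCT ATG TAT TTA TTC CCT TCG AAC CAT TGA GCC GGA — ATG at 24, stop TGA at 66 → 45 nt; ATG at 42, stop TGA at 66 → 27 nt.
Frame -3 has an ORF of 45 nucleotides (positions 24–68) ≥ 42, so yes.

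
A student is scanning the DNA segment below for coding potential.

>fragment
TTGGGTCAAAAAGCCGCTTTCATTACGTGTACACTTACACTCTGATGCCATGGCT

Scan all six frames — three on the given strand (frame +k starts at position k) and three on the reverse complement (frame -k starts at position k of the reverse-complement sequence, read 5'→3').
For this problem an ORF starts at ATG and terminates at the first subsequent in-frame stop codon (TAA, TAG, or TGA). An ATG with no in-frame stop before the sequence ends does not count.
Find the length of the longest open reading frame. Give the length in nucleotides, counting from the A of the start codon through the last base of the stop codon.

Reverse complement (5'→3'): AGCCATGGCATCAGAGTGTAAGTGTACACGTAATGAAAGCGGCTTTTTGACCCAA
Frame +1: TTG GGT CAA AAA GCC GCT TTC ATT ACG TGT ACA CTT ACA CTC TGA TGC CAT GGC — no ATG→stop ORF.
Frame +2: TGG GTC AAA AAG CCG CTT TCA TTA CGT GTA CAC TTA CAC TCT GAT GCC ATG GCT — no ATG→stop ORF.
Frame +3: GGG TCA AAA AGC CGC TTT CAT TAC GTG TAC ACT TAC ACT CTG ATG CCA TGG — no ATG→stop ORF.
Frame -1: AGC CAT GGC ATC AGA GTG TAA GTG TAC ACG TAA TGA AAG CGG CTT TTT GAC CCA — no ATG→stop ORF.
Frame -2: GCC ATG GCA TCA GAG TGT AAG TGT ACA CGT AAT GAA AGC GGC TTT TTG ACC CAA — no ATG→stop ORF.
Frame -3: CCA TGG CAT CAG AGT GTA AGT GTA CAC GTA ATG AAA GCG GCT TTT TGA CCC — ATG at 33, stop TGA at 48 → 18 nt.
Longest: frame -3, positions 33–50, 18 nt = 6 codons = 5 aa. → 18 nucleotides.

18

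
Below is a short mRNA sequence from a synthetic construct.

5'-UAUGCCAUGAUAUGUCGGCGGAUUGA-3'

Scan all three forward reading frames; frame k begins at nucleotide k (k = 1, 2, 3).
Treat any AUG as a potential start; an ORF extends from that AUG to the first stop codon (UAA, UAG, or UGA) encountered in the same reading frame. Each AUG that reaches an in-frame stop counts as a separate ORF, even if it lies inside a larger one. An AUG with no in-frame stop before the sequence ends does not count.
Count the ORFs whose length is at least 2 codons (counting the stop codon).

2

Frame 1: UAU GCC AUG AUA UGU CGG CGG AUU — no AUG→stop ORF.
Frame 2: AUG CCA UGA UAU GUC GGC GGA UUG — AUG at 2, stop UGA at 8 → 9 nt.
Frame 3: UGC CAU GAU AUG UCG GCG GAU UGA — AUG at 12, stop UGA at 24 → 15 nt.
ORFs ≥ 2 codons: frame 2 2–10 (3 codons), frame 3 12–26 (5 codons). Count = 2.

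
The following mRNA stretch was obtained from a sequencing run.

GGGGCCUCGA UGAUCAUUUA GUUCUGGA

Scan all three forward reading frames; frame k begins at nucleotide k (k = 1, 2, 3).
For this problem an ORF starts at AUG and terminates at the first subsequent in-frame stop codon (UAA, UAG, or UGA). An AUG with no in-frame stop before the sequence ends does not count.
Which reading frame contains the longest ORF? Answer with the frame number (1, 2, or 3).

1

Frame 1: GGG GCC UCG AUG AUC AUU UAG UUC UGG — AUG at 10, stop UAG at 19 → 12 nt.
Frame 2: GGG CCU CGA UGA UCA UUU AGU UCU GGA — no AUG→stop ORF.
Frame 3: GGC CUC GAU GAU CAU UUA GUU CUG — no AUG→stop ORF.
Longest ORF is 12 nt in frame 1 (positions 10–21).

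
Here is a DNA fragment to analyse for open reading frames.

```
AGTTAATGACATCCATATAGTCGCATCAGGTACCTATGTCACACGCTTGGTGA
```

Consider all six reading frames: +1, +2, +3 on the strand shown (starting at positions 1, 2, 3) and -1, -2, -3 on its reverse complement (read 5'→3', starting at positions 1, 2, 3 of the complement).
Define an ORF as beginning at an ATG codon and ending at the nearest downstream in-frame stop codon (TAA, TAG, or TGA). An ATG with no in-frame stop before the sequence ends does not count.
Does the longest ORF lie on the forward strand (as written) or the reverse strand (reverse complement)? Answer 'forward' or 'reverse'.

Reverse complement (5'→3'): TCACCAAGCGTGTGACATAGGTACCTGATGCGACTATATGGATGTCATTAACT
Frame +1: AGT TAA TGA CAT CCA TAT AGT CGC ATC AGG TAC CTA TGT CAC ACG CTT GGT — no ATG→stop ORF.
Frame +2: GTT AAT GAC ATC CAT ATA GTC GCA TCA GGT ACC TAT GTC ACA CGC TTG GTG — no ATG→stop ORF.
Frame +3: TTA ATG ACA TCC ATA TAG TCG CAT CAG GTA CCT ATG TCA CAC GCT TGG TGA — ATG at 6, stop TAG at 18 → 15 nt; ATG at 36, stop TGA at 51 → 18 nt.
Frame -1: TCA CCA AGC GTG TGA CAT AGG TAC CTG ATG CGA CTA TAT GGA TGT CAT TAA — ATG at 28, stop TAA at 49 → 24 nt.
Frame -2: CAC CAA GCG TGT GAC ATA GGT ACC TGA TGC GAC TAT ATG GAT GTC ATT AAC — no ATG→stop ORF.
Frame -3: ACC AAG CGT GTG ACA TAG GTA CCT GAT GCG ACT ATA TGG ATG TCA TTA ACT — no ATG→stop ORF.
Forward-strand max 18 nt; reverse-strand max 24 nt. The reverse strand has the longer ORF.

reverse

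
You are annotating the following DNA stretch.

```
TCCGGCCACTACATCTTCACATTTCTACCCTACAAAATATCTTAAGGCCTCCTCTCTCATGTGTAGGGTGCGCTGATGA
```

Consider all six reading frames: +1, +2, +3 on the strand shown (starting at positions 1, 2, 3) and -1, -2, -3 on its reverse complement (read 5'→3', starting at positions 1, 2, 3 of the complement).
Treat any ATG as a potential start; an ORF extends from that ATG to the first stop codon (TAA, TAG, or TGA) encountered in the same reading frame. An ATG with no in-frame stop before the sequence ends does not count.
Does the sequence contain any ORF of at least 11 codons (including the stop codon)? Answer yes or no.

Reverse complement (5'→3'): TCATCAGCGCACCCTACACATGAGAGAGGAGGCCTTAAGATATTTTGTAGGGTAGAAATGTGAAGATGTAGTGGCCGGA
Frame +1: TCC GGC CAC TAC ATC TTC ACA TTT CTA CCC TAC AAA ATA TCT TAA GGC CTC CTC TCT CAT GTG TAG GGT GCG CTG ATG — no ATG→stop ORF.
Frame +2: CCG GCC ACT ACA TCT TCA CAT TTC TAC CCT ACA AAA TAT CTT AAG GCC TCC TCT CTC ATG TGT AGG GTG CGC TGA TGA — ATG at 59, stop TGA at 74 → 18 nt.
Frame +3: CGG CCA CTA CAT CTT CAC ATT TCT ACC CTA CAA AAT ATC TTA AGG CCT CCT CTC TCA TGT GTA GGG TGC GCT GAT — no ATG→stop ORF.
Frame -1: TCA TCA GCG CAC CCT ACA CAT GAG AGA GGA GGC CTT AAG ATA TTT TGT AGG GTA GAA ATG TGA AGA TGT AGT GGC CGG — ATG at 58, stop TGA at 61 → 6 nt.
Frame -2: CAT CAG CGC ACC CTA CAC ATG AGA GAG GAG GCC TTA AGA TAT TTT GTA GGG TAG AAA TGT GAA GAT GTA GTG GCC GGA — ATG at 20, stop TAG at 53 → 36 nt.
Frame -3: ATC AGC GCA CCC TAC ACA TGA GAG AGG AGG CCT TAA GAT ATT TTG TAG GGT AGA AAT GTG AAG ATG TAG TGG CCG — ATG at 66, stop TAG at 69 → 6 nt.
Frame -2 has an ORF of 12 codons (positions 20–55) ≥ 11, so yes.

yes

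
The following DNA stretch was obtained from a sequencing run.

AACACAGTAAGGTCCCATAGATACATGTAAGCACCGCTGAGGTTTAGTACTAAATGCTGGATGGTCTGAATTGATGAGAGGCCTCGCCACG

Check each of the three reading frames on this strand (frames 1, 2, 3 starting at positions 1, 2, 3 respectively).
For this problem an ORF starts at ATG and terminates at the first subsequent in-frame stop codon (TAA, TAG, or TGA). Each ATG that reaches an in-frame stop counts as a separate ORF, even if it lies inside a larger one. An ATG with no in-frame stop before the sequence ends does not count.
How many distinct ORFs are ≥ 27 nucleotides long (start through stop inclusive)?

Frame 1: AAC ACA GTA AGG TCC CAT AGA TAC ATG TAA GCA CCG CTG AGG TTT AGT ACT AAA TGC TGG ATG GTC TGA ATT GAT GAG AGG CCT CGC CAC — ATG at 25, stop TAA at 28 → 6 nt; ATG at 61, stop TGA at 67 → 9 nt.
Frame 2: ACA CAG TAA GGT CCC ATA GAT ACA TGT AAG CAC CGC TGA GGT TTA GTA CTA AAT GCT GGA TGG TCT GAA TTG ATG AGA GGC CTC GCC ACG — no ATG→stop ORF.
Frame 3: CAC AGT AAG GTC CCA TAG ATA CAT GTA AGC ACC GCT GAG GTT TAG TAC TAA ATG CTG GAT GGT CTG AAT TGA TGA GAG GCC TCG CCA — ATG at 54, stop TGA at 72 → 21 nt.
No ORF reaches 27 nucleotides. Count = 0.

0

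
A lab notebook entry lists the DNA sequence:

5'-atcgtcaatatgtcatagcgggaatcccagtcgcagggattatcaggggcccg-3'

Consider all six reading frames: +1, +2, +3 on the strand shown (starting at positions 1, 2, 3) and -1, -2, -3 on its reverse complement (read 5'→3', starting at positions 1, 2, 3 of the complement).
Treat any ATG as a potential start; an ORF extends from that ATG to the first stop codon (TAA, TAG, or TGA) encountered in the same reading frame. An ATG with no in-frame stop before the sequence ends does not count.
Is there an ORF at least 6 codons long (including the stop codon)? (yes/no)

Reverse complement (5'→3'): CGGGCCCCTGATAATCCCTGCGACTGGGATTCCCGCTATGACATATTGACGAT
Frame +1: ATC GTC AAT ATG TCA TAG CGG GAA TCC CAG TCG CAG GGA TTA TCA GGG GCC — ATG at 10, stop TAG at 16 → 9 nt.
Frame +2: TCG TCA ATA TGT CAT AGC GGG AAT CCC AGT CGC AGG GAT TAT CAG GGG CCC — no ATG→stop ORF.
Frame +3: CGT CAA TAT GTC ATA GCG GGA ATC CCA GTC GCA GGG ATT ATC AGG GGC CCG — no ATG→stop ORF.
Frame -1: CGG GCC CCT GAT AAT CCC TGC GAC TGG GAT TCC CGC TAT GAC ATA TTG ACG — no ATG→stop ORF.
Frame -2: GGG CCC CTG ATA ATC CCT GCG ACT GGG ATT CCC GCT ATG ACA TAT TGA CGA — ATG at 38, stop TGA at 47 → 12 nt.
Frame -3: GGC CCC TGA TAA TCC CTG CGA CTG GGA TTC CCG CTA TGA CAT ATT GAC GAT — no ATG→stop ORF.
Largest ORF found is 4 codons < 6, so no.

no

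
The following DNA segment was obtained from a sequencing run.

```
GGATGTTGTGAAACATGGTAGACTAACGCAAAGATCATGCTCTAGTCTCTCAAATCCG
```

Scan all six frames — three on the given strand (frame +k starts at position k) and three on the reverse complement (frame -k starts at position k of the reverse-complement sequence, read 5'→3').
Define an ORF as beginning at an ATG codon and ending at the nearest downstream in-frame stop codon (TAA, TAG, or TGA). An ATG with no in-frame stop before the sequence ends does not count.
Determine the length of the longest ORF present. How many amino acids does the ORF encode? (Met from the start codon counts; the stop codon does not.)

Reverse complement (5'→3'): CGGATTTGAGAGACTAGAGCATGATCTTTGCGTTAGTCTACCATGTTTCACAACATCC
Frame +1: GGA TGT TGT GAA ACA TGG TAG ACT AAC GCA AAG ATC ATG CTC TAG TCT CTC AAA TCC — ATG at 37, stop TAG at 43 → 9 nt.
Frame +2: GAT GTT GTG AAA CAT GGT AGA CTA ACG CAA AGA TCA TGC TCT AGT CTC TCA AAT CCG — no ATG→stop ORF.
Frame +3: ATG TTG TGA AAC ATG GTA GAC TAA CGC AAA GAT CAT GCT CTA GTC TCT CAA ATC — ATG at 3, stop TGA at 9 → 9 nt; ATG at 15, stop TAA at 24 → 12 nt.
Frame -1: CGG ATT TGA GAG ACT AGA GCA TGA TCT TTG CGT TAG TCT ACC ATG TTT CAC AAC ATC — no ATG→stop ORF.
Frame -2: GGA TTT GAG AGA CTA GAG CAT GAT CTT TGC GTT AGT CTA CCA TGT TTC ACA ACA TCC — no ATG→stop ORF.
Frame -3: GAT TTG AGA GAC TAG AGC ATG ATC TTT GCG TTA GTC TAC CAT GTT TCA CAA CAT — no ATG→stop ORF.
Longest: frame +3, positions 15–26, 12 nt = 4 codons = 3 aa. → 3 amino acids.

3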